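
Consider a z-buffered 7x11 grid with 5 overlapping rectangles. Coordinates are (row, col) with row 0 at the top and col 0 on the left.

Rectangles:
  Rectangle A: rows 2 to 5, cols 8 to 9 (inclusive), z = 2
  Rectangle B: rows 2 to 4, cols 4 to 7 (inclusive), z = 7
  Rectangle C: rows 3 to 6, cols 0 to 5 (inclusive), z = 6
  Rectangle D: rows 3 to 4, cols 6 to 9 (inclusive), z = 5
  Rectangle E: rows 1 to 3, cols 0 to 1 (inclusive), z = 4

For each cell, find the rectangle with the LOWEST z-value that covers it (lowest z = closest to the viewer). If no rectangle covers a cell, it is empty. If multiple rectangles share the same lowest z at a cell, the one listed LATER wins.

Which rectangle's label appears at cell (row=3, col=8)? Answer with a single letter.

Check cell (3,8):
  A: rows 2-5 cols 8-9 z=2 -> covers; best now A (z=2)
  B: rows 2-4 cols 4-7 -> outside (col miss)
  C: rows 3-6 cols 0-5 -> outside (col miss)
  D: rows 3-4 cols 6-9 z=5 -> covers; best now A (z=2)
  E: rows 1-3 cols 0-1 -> outside (col miss)
Winner: A at z=2

Answer: A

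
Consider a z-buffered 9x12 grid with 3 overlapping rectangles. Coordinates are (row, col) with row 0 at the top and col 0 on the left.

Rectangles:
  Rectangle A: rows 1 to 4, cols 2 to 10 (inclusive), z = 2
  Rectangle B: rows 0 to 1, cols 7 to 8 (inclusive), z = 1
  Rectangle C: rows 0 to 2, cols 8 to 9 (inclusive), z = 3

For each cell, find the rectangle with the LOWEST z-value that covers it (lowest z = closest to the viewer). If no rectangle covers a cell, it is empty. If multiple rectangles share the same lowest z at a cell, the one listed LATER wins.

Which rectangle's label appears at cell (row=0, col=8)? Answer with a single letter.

Answer: B

Derivation:
Check cell (0,8):
  A: rows 1-4 cols 2-10 -> outside (row miss)
  B: rows 0-1 cols 7-8 z=1 -> covers; best now B (z=1)
  C: rows 0-2 cols 8-9 z=3 -> covers; best now B (z=1)
Winner: B at z=1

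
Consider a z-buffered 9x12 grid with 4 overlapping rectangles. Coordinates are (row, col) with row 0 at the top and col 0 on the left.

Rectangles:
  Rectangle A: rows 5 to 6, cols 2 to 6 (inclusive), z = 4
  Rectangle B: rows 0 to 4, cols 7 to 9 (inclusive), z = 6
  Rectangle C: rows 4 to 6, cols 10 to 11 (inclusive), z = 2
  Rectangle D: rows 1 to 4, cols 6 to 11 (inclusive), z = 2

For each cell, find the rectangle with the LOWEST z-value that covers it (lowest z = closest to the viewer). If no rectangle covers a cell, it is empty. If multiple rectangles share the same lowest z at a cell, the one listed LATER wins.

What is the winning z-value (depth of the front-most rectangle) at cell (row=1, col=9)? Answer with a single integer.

Answer: 2

Derivation:
Check cell (1,9):
  A: rows 5-6 cols 2-6 -> outside (row miss)
  B: rows 0-4 cols 7-9 z=6 -> covers; best now B (z=6)
  C: rows 4-6 cols 10-11 -> outside (row miss)
  D: rows 1-4 cols 6-11 z=2 -> covers; best now D (z=2)
Winner: D at z=2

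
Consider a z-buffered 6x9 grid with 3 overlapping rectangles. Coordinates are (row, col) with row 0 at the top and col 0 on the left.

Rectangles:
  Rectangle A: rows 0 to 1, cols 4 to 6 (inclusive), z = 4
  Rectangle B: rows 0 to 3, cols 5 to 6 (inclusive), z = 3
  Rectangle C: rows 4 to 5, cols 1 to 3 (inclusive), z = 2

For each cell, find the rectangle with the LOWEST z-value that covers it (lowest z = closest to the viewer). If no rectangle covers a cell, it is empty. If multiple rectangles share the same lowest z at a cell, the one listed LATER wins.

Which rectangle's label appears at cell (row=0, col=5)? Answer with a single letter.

Answer: B

Derivation:
Check cell (0,5):
  A: rows 0-1 cols 4-6 z=4 -> covers; best now A (z=4)
  B: rows 0-3 cols 5-6 z=3 -> covers; best now B (z=3)
  C: rows 4-5 cols 1-3 -> outside (row miss)
Winner: B at z=3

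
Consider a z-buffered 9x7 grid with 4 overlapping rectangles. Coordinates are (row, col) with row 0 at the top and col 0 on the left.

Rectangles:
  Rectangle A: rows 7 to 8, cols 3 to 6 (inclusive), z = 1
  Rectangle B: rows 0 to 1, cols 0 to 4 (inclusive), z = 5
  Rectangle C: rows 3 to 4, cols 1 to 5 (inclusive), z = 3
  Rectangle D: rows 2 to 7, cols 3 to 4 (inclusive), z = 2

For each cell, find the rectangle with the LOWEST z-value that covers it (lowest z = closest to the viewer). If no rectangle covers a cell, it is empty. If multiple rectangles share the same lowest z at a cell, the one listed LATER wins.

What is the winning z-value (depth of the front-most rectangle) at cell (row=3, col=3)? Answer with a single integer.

Check cell (3,3):
  A: rows 7-8 cols 3-6 -> outside (row miss)
  B: rows 0-1 cols 0-4 -> outside (row miss)
  C: rows 3-4 cols 1-5 z=3 -> covers; best now C (z=3)
  D: rows 2-7 cols 3-4 z=2 -> covers; best now D (z=2)
Winner: D at z=2

Answer: 2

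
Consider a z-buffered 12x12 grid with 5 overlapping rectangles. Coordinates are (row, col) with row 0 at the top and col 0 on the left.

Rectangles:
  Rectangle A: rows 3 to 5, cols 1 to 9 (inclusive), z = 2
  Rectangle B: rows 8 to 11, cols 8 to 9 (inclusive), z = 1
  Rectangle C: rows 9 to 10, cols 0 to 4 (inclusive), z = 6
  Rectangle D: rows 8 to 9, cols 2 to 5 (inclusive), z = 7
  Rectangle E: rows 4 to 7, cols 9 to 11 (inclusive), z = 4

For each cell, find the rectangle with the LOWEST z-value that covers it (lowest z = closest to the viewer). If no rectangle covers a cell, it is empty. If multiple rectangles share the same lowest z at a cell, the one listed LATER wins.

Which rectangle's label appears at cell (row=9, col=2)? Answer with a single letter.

Answer: C

Derivation:
Check cell (9,2):
  A: rows 3-5 cols 1-9 -> outside (row miss)
  B: rows 8-11 cols 8-9 -> outside (col miss)
  C: rows 9-10 cols 0-4 z=6 -> covers; best now C (z=6)
  D: rows 8-9 cols 2-5 z=7 -> covers; best now C (z=6)
  E: rows 4-7 cols 9-11 -> outside (row miss)
Winner: C at z=6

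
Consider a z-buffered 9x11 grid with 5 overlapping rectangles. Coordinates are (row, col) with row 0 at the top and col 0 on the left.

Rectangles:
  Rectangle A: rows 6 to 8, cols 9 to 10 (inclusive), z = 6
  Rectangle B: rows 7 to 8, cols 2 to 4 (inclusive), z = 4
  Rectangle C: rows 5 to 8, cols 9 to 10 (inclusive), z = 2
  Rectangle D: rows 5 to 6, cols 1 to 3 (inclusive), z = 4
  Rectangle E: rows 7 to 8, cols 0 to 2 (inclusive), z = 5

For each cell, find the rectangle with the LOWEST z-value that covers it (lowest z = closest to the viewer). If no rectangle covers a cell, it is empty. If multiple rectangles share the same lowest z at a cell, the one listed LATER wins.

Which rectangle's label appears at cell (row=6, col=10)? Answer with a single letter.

Answer: C

Derivation:
Check cell (6,10):
  A: rows 6-8 cols 9-10 z=6 -> covers; best now A (z=6)
  B: rows 7-8 cols 2-4 -> outside (row miss)
  C: rows 5-8 cols 9-10 z=2 -> covers; best now C (z=2)
  D: rows 5-6 cols 1-3 -> outside (col miss)
  E: rows 7-8 cols 0-2 -> outside (row miss)
Winner: C at z=2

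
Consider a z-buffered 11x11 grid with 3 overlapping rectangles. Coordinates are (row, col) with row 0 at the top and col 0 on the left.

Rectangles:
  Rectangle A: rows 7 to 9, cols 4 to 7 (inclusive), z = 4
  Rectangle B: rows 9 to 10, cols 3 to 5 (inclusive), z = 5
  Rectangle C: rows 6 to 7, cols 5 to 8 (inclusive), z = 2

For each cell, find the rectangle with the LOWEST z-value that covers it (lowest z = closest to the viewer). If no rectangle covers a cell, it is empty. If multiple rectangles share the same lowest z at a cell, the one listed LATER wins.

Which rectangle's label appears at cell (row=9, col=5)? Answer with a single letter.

Check cell (9,5):
  A: rows 7-9 cols 4-7 z=4 -> covers; best now A (z=4)
  B: rows 9-10 cols 3-5 z=5 -> covers; best now A (z=4)
  C: rows 6-7 cols 5-8 -> outside (row miss)
Winner: A at z=4

Answer: A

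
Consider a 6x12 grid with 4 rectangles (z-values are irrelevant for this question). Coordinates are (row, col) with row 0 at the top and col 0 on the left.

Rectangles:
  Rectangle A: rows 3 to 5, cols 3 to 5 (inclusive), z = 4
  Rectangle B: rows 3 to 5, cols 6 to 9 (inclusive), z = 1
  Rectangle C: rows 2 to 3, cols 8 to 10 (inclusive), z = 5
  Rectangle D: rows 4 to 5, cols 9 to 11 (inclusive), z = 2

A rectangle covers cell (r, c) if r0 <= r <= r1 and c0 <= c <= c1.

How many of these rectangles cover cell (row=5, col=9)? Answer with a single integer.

Check cell (5,9):
  A: rows 3-5 cols 3-5 -> outside (col miss)
  B: rows 3-5 cols 6-9 -> covers
  C: rows 2-3 cols 8-10 -> outside (row miss)
  D: rows 4-5 cols 9-11 -> covers
Count covering = 2

Answer: 2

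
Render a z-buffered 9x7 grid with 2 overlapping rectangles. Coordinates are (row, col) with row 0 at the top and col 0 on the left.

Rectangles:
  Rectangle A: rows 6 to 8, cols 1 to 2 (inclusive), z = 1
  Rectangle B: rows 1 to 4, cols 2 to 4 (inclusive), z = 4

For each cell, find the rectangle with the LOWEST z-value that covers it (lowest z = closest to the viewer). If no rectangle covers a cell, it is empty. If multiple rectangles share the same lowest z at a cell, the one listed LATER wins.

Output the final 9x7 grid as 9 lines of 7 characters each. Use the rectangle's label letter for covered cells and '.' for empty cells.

.......
..BBB..
..BBB..
..BBB..
..BBB..
.......
.AA....
.AA....
.AA....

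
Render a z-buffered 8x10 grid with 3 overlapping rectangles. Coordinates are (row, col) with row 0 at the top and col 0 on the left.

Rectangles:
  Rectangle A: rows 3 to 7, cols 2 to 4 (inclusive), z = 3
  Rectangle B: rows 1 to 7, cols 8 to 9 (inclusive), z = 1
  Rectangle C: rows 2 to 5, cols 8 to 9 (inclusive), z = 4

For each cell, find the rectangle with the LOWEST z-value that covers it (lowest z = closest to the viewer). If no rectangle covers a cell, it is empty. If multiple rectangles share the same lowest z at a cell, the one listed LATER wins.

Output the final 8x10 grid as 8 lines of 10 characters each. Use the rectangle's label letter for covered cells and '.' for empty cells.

..........
........BB
........BB
..AAA...BB
..AAA...BB
..AAA...BB
..AAA...BB
..AAA...BB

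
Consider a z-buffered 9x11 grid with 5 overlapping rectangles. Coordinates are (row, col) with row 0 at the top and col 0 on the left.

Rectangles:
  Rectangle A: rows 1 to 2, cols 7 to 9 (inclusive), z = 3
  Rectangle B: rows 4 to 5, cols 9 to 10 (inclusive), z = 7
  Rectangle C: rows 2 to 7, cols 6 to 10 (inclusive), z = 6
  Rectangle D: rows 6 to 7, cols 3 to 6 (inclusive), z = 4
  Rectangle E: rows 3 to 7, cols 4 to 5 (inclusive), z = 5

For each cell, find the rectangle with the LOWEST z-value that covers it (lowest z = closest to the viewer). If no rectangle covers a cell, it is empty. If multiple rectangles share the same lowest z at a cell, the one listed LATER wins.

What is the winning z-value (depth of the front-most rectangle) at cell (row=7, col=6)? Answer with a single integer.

Check cell (7,6):
  A: rows 1-2 cols 7-9 -> outside (row miss)
  B: rows 4-5 cols 9-10 -> outside (row miss)
  C: rows 2-7 cols 6-10 z=6 -> covers; best now C (z=6)
  D: rows 6-7 cols 3-6 z=4 -> covers; best now D (z=4)
  E: rows 3-7 cols 4-5 -> outside (col miss)
Winner: D at z=4

Answer: 4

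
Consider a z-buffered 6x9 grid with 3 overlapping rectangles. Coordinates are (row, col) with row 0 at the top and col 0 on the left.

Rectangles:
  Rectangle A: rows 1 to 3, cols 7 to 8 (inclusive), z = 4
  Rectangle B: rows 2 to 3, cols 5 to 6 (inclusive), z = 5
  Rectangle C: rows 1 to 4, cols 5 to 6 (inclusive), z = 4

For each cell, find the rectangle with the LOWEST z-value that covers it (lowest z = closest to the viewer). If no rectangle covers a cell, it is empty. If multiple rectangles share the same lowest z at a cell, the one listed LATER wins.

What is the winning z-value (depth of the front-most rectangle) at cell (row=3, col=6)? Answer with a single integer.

Check cell (3,6):
  A: rows 1-3 cols 7-8 -> outside (col miss)
  B: rows 2-3 cols 5-6 z=5 -> covers; best now B (z=5)
  C: rows 1-4 cols 5-6 z=4 -> covers; best now C (z=4)
Winner: C at z=4

Answer: 4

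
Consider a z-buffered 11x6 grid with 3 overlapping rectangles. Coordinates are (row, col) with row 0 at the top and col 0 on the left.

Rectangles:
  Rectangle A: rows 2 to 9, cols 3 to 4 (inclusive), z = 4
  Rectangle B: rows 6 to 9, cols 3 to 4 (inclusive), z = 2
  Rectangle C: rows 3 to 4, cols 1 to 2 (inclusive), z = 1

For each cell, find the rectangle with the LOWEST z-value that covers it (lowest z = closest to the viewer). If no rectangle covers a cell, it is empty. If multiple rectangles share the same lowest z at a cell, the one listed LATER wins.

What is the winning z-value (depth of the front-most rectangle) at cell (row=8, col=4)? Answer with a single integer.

Answer: 2

Derivation:
Check cell (8,4):
  A: rows 2-9 cols 3-4 z=4 -> covers; best now A (z=4)
  B: rows 6-9 cols 3-4 z=2 -> covers; best now B (z=2)
  C: rows 3-4 cols 1-2 -> outside (row miss)
Winner: B at z=2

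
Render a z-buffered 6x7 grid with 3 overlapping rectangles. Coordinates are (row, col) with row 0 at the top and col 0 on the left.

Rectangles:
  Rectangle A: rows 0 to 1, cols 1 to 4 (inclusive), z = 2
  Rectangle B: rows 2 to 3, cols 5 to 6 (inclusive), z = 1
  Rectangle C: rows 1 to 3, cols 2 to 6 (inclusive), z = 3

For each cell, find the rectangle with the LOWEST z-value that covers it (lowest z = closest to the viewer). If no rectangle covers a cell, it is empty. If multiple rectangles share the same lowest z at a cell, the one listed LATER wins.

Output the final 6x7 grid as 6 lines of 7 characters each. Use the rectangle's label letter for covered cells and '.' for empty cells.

.AAAA..
.AAAACC
..CCCBB
..CCCBB
.......
.......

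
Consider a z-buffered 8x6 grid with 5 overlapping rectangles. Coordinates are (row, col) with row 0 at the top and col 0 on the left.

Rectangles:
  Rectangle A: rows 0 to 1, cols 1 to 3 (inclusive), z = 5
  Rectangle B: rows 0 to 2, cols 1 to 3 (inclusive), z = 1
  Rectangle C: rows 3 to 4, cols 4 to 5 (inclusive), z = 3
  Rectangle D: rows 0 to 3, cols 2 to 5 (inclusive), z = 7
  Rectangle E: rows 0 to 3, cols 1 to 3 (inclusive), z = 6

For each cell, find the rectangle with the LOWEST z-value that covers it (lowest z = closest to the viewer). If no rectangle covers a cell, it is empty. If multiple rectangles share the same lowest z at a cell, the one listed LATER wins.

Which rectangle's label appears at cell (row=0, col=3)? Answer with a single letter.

Check cell (0,3):
  A: rows 0-1 cols 1-3 z=5 -> covers; best now A (z=5)
  B: rows 0-2 cols 1-3 z=1 -> covers; best now B (z=1)
  C: rows 3-4 cols 4-5 -> outside (row miss)
  D: rows 0-3 cols 2-5 z=7 -> covers; best now B (z=1)
  E: rows 0-3 cols 1-3 z=6 -> covers; best now B (z=1)
Winner: B at z=1

Answer: B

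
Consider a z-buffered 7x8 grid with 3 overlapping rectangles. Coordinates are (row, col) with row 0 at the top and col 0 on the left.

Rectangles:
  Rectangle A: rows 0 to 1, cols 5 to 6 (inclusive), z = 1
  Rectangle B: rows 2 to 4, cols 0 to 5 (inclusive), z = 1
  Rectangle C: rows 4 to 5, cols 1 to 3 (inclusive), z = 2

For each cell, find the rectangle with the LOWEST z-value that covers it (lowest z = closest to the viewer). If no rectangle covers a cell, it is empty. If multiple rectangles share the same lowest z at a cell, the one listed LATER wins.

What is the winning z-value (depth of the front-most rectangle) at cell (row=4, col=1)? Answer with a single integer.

Answer: 1

Derivation:
Check cell (4,1):
  A: rows 0-1 cols 5-6 -> outside (row miss)
  B: rows 2-4 cols 0-5 z=1 -> covers; best now B (z=1)
  C: rows 4-5 cols 1-3 z=2 -> covers; best now B (z=1)
Winner: B at z=1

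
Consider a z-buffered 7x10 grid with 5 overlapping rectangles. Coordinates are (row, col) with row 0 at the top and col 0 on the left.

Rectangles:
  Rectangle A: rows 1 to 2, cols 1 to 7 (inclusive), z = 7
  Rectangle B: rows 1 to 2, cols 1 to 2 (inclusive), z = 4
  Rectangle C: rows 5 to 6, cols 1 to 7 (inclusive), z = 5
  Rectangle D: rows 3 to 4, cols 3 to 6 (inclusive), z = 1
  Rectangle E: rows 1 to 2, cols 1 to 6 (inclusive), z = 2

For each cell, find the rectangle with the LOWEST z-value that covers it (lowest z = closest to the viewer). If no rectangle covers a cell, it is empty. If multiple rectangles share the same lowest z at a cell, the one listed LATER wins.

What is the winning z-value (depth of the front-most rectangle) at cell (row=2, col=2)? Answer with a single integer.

Check cell (2,2):
  A: rows 1-2 cols 1-7 z=7 -> covers; best now A (z=7)
  B: rows 1-2 cols 1-2 z=4 -> covers; best now B (z=4)
  C: rows 5-6 cols 1-7 -> outside (row miss)
  D: rows 3-4 cols 3-6 -> outside (row miss)
  E: rows 1-2 cols 1-6 z=2 -> covers; best now E (z=2)
Winner: E at z=2

Answer: 2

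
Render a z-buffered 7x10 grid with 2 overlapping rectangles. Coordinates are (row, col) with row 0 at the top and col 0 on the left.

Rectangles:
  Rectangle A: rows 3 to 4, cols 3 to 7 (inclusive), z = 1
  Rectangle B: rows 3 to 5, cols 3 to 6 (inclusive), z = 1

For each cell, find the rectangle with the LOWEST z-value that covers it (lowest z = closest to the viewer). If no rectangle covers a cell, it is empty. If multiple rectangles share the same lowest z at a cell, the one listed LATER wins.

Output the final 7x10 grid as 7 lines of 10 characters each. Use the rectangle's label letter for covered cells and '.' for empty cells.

..........
..........
..........
...BBBBA..
...BBBBA..
...BBBB...
..........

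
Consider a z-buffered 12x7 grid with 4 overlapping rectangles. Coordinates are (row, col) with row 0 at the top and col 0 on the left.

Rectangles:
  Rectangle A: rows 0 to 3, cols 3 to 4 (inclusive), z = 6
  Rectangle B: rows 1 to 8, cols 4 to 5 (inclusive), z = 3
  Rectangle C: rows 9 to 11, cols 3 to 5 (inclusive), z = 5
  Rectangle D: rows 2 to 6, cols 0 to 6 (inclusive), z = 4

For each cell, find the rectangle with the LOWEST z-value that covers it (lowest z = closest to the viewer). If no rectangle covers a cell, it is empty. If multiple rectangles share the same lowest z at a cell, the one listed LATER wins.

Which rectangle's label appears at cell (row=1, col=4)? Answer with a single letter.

Check cell (1,4):
  A: rows 0-3 cols 3-4 z=6 -> covers; best now A (z=6)
  B: rows 1-8 cols 4-5 z=3 -> covers; best now B (z=3)
  C: rows 9-11 cols 3-5 -> outside (row miss)
  D: rows 2-6 cols 0-6 -> outside (row miss)
Winner: B at z=3

Answer: B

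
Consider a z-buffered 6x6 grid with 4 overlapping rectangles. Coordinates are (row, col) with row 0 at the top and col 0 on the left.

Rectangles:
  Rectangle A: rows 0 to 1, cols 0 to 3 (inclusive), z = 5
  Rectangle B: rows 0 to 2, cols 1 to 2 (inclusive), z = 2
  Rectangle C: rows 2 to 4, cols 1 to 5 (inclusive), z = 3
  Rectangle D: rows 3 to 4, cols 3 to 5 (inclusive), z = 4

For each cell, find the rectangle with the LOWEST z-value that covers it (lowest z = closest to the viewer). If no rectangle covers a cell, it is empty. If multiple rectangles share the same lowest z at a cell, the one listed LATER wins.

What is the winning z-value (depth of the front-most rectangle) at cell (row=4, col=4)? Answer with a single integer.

Check cell (4,4):
  A: rows 0-1 cols 0-3 -> outside (row miss)
  B: rows 0-2 cols 1-2 -> outside (row miss)
  C: rows 2-4 cols 1-5 z=3 -> covers; best now C (z=3)
  D: rows 3-4 cols 3-5 z=4 -> covers; best now C (z=3)
Winner: C at z=3

Answer: 3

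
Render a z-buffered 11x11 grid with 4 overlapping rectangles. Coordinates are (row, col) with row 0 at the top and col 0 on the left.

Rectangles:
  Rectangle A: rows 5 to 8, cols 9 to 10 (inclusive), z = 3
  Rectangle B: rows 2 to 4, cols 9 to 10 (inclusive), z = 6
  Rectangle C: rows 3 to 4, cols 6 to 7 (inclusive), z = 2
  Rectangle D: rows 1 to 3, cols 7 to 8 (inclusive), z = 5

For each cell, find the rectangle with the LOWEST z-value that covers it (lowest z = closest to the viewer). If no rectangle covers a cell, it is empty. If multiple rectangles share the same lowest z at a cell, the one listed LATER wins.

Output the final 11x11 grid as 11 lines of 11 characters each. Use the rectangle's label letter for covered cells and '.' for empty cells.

...........
.......DD..
.......DDBB
......CCDBB
......CC.BB
.........AA
.........AA
.........AA
.........AA
...........
...........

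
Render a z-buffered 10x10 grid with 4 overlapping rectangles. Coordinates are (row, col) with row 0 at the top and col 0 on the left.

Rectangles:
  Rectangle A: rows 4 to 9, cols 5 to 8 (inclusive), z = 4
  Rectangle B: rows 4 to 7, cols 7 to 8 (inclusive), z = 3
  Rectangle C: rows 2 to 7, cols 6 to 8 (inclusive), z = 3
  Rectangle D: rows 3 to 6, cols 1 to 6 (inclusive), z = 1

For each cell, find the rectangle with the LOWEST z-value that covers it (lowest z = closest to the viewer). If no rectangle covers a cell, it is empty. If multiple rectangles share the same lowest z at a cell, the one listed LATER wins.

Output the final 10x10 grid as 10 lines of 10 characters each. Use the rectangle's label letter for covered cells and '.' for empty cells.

..........
..........
......CCC.
.DDDDDDCC.
.DDDDDDCC.
.DDDDDDCC.
.DDDDDDCC.
.....ACCC.
.....AAAA.
.....AAAA.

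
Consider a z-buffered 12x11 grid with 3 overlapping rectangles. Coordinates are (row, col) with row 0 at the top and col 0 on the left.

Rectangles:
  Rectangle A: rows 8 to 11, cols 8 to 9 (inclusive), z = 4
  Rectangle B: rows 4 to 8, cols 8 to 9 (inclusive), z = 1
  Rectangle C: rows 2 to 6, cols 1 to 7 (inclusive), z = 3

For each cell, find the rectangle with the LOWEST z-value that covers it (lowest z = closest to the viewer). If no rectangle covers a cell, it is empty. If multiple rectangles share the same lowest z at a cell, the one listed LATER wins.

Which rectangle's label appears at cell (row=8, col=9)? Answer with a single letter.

Check cell (8,9):
  A: rows 8-11 cols 8-9 z=4 -> covers; best now A (z=4)
  B: rows 4-8 cols 8-9 z=1 -> covers; best now B (z=1)
  C: rows 2-6 cols 1-7 -> outside (row miss)
Winner: B at z=1

Answer: B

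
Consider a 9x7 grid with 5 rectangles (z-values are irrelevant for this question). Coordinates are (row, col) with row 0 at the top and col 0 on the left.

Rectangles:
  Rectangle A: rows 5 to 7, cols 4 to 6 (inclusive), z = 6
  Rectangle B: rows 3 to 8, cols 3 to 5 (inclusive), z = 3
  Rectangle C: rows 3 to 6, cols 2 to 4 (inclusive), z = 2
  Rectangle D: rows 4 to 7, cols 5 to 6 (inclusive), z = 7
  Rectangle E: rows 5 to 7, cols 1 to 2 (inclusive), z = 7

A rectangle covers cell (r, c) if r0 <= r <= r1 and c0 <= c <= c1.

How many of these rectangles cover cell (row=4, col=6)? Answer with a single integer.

Check cell (4,6):
  A: rows 5-7 cols 4-6 -> outside (row miss)
  B: rows 3-8 cols 3-5 -> outside (col miss)
  C: rows 3-6 cols 2-4 -> outside (col miss)
  D: rows 4-7 cols 5-6 -> covers
  E: rows 5-7 cols 1-2 -> outside (row miss)
Count covering = 1

Answer: 1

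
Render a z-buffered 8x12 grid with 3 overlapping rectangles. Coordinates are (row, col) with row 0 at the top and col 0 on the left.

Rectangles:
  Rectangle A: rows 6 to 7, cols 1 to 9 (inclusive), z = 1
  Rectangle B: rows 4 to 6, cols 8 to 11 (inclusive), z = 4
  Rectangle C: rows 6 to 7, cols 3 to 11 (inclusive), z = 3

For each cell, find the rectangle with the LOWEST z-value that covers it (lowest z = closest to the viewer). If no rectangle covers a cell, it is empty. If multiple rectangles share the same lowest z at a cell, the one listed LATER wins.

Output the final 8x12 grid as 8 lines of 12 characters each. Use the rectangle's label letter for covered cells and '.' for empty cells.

............
............
............
............
........BBBB
........BBBB
.AAAAAAAAACC
.AAAAAAAAACC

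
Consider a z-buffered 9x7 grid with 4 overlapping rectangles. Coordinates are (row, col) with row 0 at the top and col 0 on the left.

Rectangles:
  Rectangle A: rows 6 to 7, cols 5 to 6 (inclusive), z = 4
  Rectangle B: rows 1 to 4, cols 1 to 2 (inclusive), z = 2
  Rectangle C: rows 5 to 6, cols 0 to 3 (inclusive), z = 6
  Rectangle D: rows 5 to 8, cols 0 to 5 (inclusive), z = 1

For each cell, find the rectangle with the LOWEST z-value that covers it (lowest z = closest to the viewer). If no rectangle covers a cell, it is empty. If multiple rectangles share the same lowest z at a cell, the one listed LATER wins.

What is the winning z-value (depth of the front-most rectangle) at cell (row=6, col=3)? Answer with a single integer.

Answer: 1

Derivation:
Check cell (6,3):
  A: rows 6-7 cols 5-6 -> outside (col miss)
  B: rows 1-4 cols 1-2 -> outside (row miss)
  C: rows 5-6 cols 0-3 z=6 -> covers; best now C (z=6)
  D: rows 5-8 cols 0-5 z=1 -> covers; best now D (z=1)
Winner: D at z=1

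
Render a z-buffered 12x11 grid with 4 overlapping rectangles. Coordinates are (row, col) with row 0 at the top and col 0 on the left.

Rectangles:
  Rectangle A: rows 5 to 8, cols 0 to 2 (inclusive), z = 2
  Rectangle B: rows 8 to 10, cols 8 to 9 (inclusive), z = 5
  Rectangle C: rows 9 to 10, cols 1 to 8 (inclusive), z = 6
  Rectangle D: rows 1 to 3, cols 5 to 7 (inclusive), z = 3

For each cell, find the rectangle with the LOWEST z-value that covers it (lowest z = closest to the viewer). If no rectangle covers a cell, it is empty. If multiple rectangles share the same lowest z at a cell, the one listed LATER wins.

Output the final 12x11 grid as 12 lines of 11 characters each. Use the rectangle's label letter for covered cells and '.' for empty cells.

...........
.....DDD...
.....DDD...
.....DDD...
...........
AAA........
AAA........
AAA........
AAA.....BB.
.CCCCCCCBB.
.CCCCCCCBB.
...........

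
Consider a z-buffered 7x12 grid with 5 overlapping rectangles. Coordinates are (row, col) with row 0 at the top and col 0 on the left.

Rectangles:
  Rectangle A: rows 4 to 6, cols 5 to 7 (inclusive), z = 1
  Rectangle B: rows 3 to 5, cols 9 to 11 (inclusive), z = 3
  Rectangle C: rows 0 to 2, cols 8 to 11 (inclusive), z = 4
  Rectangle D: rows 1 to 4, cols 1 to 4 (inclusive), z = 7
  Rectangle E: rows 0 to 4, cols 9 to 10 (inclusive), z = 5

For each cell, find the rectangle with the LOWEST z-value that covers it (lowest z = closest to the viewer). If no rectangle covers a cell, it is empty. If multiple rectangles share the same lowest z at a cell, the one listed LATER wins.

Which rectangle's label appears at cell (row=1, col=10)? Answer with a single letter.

Check cell (1,10):
  A: rows 4-6 cols 5-7 -> outside (row miss)
  B: rows 3-5 cols 9-11 -> outside (row miss)
  C: rows 0-2 cols 8-11 z=4 -> covers; best now C (z=4)
  D: rows 1-4 cols 1-4 -> outside (col miss)
  E: rows 0-4 cols 9-10 z=5 -> covers; best now C (z=4)
Winner: C at z=4

Answer: C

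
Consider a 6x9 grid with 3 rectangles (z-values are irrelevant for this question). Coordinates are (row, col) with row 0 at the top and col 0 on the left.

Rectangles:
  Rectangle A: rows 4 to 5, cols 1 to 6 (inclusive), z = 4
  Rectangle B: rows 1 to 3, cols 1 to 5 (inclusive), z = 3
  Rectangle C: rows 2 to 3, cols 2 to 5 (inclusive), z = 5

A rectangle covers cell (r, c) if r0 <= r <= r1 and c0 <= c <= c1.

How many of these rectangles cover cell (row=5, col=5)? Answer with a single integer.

Answer: 1

Derivation:
Check cell (5,5):
  A: rows 4-5 cols 1-6 -> covers
  B: rows 1-3 cols 1-5 -> outside (row miss)
  C: rows 2-3 cols 2-5 -> outside (row miss)
Count covering = 1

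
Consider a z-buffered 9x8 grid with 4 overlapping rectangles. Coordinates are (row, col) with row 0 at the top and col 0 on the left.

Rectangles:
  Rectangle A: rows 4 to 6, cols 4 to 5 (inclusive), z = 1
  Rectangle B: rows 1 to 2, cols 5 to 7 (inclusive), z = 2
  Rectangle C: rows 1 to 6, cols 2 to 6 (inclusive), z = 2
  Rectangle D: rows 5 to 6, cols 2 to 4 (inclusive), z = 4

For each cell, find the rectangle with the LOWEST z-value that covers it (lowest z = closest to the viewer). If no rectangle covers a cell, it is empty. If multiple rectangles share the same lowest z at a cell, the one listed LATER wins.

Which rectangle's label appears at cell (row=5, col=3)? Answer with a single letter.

Answer: C

Derivation:
Check cell (5,3):
  A: rows 4-6 cols 4-5 -> outside (col miss)
  B: rows 1-2 cols 5-7 -> outside (row miss)
  C: rows 1-6 cols 2-6 z=2 -> covers; best now C (z=2)
  D: rows 5-6 cols 2-4 z=4 -> covers; best now C (z=2)
Winner: C at z=2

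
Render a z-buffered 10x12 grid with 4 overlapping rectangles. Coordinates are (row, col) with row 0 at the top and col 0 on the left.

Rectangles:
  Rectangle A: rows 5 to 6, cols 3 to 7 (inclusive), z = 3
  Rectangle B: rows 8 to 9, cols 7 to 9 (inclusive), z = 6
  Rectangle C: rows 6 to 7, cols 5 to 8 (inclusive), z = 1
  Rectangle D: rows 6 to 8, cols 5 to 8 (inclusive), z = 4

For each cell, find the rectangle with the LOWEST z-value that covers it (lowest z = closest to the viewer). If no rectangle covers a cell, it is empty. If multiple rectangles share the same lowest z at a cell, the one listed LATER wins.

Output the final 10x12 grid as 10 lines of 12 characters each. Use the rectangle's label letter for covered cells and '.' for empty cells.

............
............
............
............
............
...AAAAA....
...AACCCC...
.....CCCC...
.....DDDDB..
.......BBB..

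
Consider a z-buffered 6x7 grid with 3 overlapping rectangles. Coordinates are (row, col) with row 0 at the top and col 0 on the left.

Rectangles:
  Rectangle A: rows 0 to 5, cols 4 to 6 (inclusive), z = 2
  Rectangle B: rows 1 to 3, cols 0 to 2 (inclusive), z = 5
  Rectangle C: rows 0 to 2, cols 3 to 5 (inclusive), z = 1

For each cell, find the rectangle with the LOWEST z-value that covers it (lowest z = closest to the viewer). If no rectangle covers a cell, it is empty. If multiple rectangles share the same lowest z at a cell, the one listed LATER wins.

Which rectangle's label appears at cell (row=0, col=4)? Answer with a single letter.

Check cell (0,4):
  A: rows 0-5 cols 4-6 z=2 -> covers; best now A (z=2)
  B: rows 1-3 cols 0-2 -> outside (row miss)
  C: rows 0-2 cols 3-5 z=1 -> covers; best now C (z=1)
Winner: C at z=1

Answer: C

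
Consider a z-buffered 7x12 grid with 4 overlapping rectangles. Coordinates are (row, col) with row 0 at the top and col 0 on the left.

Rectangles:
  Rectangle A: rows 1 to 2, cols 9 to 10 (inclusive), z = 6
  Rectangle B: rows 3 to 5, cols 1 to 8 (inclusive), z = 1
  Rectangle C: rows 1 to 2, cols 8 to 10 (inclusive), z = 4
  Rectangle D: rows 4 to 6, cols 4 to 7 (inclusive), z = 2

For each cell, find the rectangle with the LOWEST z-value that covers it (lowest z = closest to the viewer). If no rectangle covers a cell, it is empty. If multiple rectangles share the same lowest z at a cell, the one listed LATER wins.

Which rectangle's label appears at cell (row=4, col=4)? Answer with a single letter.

Check cell (4,4):
  A: rows 1-2 cols 9-10 -> outside (row miss)
  B: rows 3-5 cols 1-8 z=1 -> covers; best now B (z=1)
  C: rows 1-2 cols 8-10 -> outside (row miss)
  D: rows 4-6 cols 4-7 z=2 -> covers; best now B (z=1)
Winner: B at z=1

Answer: B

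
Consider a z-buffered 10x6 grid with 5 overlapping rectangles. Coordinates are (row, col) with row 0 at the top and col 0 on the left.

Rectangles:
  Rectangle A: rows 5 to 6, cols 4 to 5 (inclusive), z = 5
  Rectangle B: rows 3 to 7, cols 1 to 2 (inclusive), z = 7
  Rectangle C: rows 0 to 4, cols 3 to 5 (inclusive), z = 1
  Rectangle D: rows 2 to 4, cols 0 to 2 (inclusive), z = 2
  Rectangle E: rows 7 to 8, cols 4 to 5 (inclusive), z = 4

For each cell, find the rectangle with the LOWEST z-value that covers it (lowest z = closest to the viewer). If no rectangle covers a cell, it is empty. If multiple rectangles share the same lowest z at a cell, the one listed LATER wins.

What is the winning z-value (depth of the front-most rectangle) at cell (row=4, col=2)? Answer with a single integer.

Check cell (4,2):
  A: rows 5-6 cols 4-5 -> outside (row miss)
  B: rows 3-7 cols 1-2 z=7 -> covers; best now B (z=7)
  C: rows 0-4 cols 3-5 -> outside (col miss)
  D: rows 2-4 cols 0-2 z=2 -> covers; best now D (z=2)
  E: rows 7-8 cols 4-5 -> outside (row miss)
Winner: D at z=2

Answer: 2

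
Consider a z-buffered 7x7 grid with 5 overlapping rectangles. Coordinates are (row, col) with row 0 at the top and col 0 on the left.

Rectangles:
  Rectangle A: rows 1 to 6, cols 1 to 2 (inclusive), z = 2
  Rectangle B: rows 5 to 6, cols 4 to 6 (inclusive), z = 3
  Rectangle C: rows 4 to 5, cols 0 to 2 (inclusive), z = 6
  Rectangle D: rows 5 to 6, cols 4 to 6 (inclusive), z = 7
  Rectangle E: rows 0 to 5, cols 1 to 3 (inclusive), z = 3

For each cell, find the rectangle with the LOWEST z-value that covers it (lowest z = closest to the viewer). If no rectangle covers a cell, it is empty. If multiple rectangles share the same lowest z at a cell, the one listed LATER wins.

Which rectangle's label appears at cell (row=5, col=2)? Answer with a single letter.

Answer: A

Derivation:
Check cell (5,2):
  A: rows 1-6 cols 1-2 z=2 -> covers; best now A (z=2)
  B: rows 5-6 cols 4-6 -> outside (col miss)
  C: rows 4-5 cols 0-2 z=6 -> covers; best now A (z=2)
  D: rows 5-6 cols 4-6 -> outside (col miss)
  E: rows 0-5 cols 1-3 z=3 -> covers; best now A (z=2)
Winner: A at z=2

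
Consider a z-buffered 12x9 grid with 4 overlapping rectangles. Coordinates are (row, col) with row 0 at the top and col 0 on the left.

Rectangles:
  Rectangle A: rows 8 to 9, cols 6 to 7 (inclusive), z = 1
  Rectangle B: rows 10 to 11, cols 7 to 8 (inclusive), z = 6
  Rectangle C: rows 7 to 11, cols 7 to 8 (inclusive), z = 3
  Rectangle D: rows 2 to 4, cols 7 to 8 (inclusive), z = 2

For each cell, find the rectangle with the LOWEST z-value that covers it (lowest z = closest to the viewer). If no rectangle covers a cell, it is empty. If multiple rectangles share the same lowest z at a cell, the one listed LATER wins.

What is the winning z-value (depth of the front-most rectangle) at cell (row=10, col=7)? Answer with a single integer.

Answer: 3

Derivation:
Check cell (10,7):
  A: rows 8-9 cols 6-7 -> outside (row miss)
  B: rows 10-11 cols 7-8 z=6 -> covers; best now B (z=6)
  C: rows 7-11 cols 7-8 z=3 -> covers; best now C (z=3)
  D: rows 2-4 cols 7-8 -> outside (row miss)
Winner: C at z=3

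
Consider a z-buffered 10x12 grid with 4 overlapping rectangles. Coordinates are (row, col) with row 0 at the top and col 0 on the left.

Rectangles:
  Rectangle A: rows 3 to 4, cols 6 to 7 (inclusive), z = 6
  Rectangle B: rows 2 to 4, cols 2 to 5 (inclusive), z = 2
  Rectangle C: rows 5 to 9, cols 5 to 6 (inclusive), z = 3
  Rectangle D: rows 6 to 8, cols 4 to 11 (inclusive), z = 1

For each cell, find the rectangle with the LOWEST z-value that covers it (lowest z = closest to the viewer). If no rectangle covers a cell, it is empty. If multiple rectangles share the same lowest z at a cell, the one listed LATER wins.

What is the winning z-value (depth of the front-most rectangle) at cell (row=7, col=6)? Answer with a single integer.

Check cell (7,6):
  A: rows 3-4 cols 6-7 -> outside (row miss)
  B: rows 2-4 cols 2-5 -> outside (row miss)
  C: rows 5-9 cols 5-6 z=3 -> covers; best now C (z=3)
  D: rows 6-8 cols 4-11 z=1 -> covers; best now D (z=1)
Winner: D at z=1

Answer: 1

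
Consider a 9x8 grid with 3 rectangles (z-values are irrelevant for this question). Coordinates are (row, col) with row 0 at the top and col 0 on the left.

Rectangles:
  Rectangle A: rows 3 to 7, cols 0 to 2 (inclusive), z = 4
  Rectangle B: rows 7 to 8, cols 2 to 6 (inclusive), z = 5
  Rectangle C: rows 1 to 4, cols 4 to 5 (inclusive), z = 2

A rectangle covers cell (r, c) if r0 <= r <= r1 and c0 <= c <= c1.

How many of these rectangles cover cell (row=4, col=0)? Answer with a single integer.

Answer: 1

Derivation:
Check cell (4,0):
  A: rows 3-7 cols 0-2 -> covers
  B: rows 7-8 cols 2-6 -> outside (row miss)
  C: rows 1-4 cols 4-5 -> outside (col miss)
Count covering = 1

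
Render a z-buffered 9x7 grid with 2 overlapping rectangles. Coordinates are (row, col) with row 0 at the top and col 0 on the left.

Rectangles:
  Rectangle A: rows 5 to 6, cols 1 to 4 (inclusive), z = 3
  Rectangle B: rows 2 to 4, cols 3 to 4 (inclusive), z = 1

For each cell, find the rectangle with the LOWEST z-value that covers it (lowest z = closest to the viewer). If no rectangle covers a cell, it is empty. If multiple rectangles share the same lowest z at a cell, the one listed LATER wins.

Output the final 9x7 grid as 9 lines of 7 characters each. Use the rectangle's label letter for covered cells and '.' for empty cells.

.......
.......
...BB..
...BB..
...BB..
.AAAA..
.AAAA..
.......
.......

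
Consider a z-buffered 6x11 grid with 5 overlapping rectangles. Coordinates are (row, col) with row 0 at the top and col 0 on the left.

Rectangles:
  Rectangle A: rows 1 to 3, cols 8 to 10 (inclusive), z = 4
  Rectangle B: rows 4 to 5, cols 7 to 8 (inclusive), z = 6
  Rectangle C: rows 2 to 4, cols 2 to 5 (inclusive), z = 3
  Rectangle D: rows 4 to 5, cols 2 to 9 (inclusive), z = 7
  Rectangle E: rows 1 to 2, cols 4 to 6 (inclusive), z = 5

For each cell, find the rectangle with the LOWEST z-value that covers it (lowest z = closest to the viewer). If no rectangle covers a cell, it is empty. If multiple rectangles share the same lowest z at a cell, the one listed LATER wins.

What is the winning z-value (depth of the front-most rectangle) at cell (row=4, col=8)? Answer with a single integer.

Answer: 6

Derivation:
Check cell (4,8):
  A: rows 1-3 cols 8-10 -> outside (row miss)
  B: rows 4-5 cols 7-8 z=6 -> covers; best now B (z=6)
  C: rows 2-4 cols 2-5 -> outside (col miss)
  D: rows 4-5 cols 2-9 z=7 -> covers; best now B (z=6)
  E: rows 1-2 cols 4-6 -> outside (row miss)
Winner: B at z=6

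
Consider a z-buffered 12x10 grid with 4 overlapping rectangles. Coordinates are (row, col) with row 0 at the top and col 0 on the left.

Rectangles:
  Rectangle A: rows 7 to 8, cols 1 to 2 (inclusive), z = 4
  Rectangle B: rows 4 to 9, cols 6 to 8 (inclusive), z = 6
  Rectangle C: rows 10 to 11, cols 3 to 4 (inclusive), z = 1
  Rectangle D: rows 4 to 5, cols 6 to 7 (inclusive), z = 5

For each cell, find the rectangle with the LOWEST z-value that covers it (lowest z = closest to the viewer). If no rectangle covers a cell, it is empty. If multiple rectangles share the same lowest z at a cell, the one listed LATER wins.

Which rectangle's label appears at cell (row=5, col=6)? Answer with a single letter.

Answer: D

Derivation:
Check cell (5,6):
  A: rows 7-8 cols 1-2 -> outside (row miss)
  B: rows 4-9 cols 6-8 z=6 -> covers; best now B (z=6)
  C: rows 10-11 cols 3-4 -> outside (row miss)
  D: rows 4-5 cols 6-7 z=5 -> covers; best now D (z=5)
Winner: D at z=5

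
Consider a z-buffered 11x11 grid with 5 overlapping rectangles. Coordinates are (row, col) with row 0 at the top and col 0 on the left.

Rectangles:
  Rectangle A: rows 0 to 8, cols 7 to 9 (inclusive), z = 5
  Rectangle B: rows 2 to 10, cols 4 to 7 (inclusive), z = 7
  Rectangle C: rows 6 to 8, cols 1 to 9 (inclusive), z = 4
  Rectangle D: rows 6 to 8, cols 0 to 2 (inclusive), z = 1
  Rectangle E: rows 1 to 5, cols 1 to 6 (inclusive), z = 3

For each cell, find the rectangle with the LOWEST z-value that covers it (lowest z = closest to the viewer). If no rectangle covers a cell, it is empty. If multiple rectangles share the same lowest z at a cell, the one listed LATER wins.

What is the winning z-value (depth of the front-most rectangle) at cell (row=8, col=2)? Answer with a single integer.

Answer: 1

Derivation:
Check cell (8,2):
  A: rows 0-8 cols 7-9 -> outside (col miss)
  B: rows 2-10 cols 4-7 -> outside (col miss)
  C: rows 6-8 cols 1-9 z=4 -> covers; best now C (z=4)
  D: rows 6-8 cols 0-2 z=1 -> covers; best now D (z=1)
  E: rows 1-5 cols 1-6 -> outside (row miss)
Winner: D at z=1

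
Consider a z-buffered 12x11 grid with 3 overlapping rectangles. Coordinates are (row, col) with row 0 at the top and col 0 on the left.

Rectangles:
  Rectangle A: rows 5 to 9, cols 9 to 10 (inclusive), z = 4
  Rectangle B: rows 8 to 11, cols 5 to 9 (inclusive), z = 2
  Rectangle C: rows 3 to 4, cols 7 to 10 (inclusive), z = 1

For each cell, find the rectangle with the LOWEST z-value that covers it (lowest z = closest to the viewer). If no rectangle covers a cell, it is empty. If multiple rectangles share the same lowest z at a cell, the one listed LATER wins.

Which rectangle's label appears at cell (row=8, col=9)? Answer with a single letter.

Answer: B

Derivation:
Check cell (8,9):
  A: rows 5-9 cols 9-10 z=4 -> covers; best now A (z=4)
  B: rows 8-11 cols 5-9 z=2 -> covers; best now B (z=2)
  C: rows 3-4 cols 7-10 -> outside (row miss)
Winner: B at z=2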